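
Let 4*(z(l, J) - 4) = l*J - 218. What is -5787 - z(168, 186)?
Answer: -27097/2 ≈ -13549.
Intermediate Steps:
z(l, J) = -101/2 + J*l/4 (z(l, J) = 4 + (l*J - 218)/4 = 4 + (J*l - 218)/4 = 4 + (-218 + J*l)/4 = 4 + (-109/2 + J*l/4) = -101/2 + J*l/4)
-5787 - z(168, 186) = -5787 - (-101/2 + (1/4)*186*168) = -5787 - (-101/2 + 7812) = -5787 - 1*15523/2 = -5787 - 15523/2 = -27097/2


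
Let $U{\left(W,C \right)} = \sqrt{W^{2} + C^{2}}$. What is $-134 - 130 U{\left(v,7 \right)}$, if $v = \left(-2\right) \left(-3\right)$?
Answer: $-134 - 130 \sqrt{85} \approx -1332.5$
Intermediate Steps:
$v = 6$
$U{\left(W,C \right)} = \sqrt{C^{2} + W^{2}}$
$-134 - 130 U{\left(v,7 \right)} = -134 - 130 \sqrt{7^{2} + 6^{2}} = -134 - 130 \sqrt{49 + 36} = -134 - 130 \sqrt{85}$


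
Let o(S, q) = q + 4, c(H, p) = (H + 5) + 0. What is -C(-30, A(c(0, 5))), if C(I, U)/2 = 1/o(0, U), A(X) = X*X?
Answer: -2/29 ≈ -0.068966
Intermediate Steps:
c(H, p) = 5 + H (c(H, p) = (5 + H) + 0 = 5 + H)
A(X) = X**2
o(S, q) = 4 + q
C(I, U) = 2/(4 + U)
-C(-30, A(c(0, 5))) = -2/(4 + (5 + 0)**2) = -2/(4 + 5**2) = -2/(4 + 25) = -2/29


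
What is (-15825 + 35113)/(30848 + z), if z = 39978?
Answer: 9644/35413 ≈ 0.27233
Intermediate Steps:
(-15825 + 35113)/(30848 + z) = (-15825 + 35113)/(30848 + 39978) = 19288/70826 = 19288*(1/70826) = 9644/35413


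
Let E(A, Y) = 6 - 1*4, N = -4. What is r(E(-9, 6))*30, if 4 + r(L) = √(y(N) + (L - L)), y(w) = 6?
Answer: -120 + 30*√6 ≈ -46.515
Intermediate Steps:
E(A, Y) = 2 (E(A, Y) = 6 - 4 = 2)
r(L) = -4 + √6 (r(L) = -4 + √(6 + (L - L)) = -4 + √(6 + 0) = -4 + √6)
r(E(-9, 6))*30 = (-4 + √6)*30 = -120 + 30*√6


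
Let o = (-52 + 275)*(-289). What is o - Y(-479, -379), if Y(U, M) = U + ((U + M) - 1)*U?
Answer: -475429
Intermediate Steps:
o = -64447 (o = 223*(-289) = -64447)
Y(U, M) = U + U*(-1 + M + U) (Y(U, M) = U + ((M + U) - 1)*U = U + (-1 + M + U)*U = U + U*(-1 + M + U))
o - Y(-479, -379) = -64447 - (-479)*(-379 - 479) = -64447 - (-479)*(-858) = -64447 - 1*410982 = -64447 - 410982 = -475429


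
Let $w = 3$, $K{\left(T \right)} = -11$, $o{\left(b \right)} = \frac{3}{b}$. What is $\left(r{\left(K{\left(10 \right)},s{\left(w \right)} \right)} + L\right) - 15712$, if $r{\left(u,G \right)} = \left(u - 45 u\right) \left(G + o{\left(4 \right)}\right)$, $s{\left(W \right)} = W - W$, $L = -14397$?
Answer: $-29746$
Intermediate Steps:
$s{\left(W \right)} = 0$
$r{\left(u,G \right)} = - 44 u \left(\frac{3}{4} + G\right)$ ($r{\left(u,G \right)} = \left(u - 45 u\right) \left(G + \frac{3}{4}\right) = - 44 u \left(G + 3 \cdot \frac{1}{4}\right) = - 44 u \left(G + \frac{3}{4}\right) = - 44 u \left(\frac{3}{4} + G\right)$)
$\left(r{\left(K{\left(10 \right)},s{\left(w \right)} \right)} + L\right) - 15712 = \left(\left(-11\right) \left(-11\right) \left(3 + 4 \cdot 0\right) - 14397\right) - 15712 = \left(\left(-11\right) \left(-11\right) \left(3 + 0\right) - 14397\right) - 15712 = \left(\left(-11\right) \left(-11\right) 3 - 14397\right) - 15712 = \left(363 - 14397\right) - 15712 = -14034 - 15712 = -29746$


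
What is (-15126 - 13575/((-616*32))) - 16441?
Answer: -622235129/19712 ≈ -31566.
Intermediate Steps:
(-15126 - 13575/((-616*32))) - 16441 = (-15126 - 13575/(-19712)) - 16441 = (-15126 - 13575*(-1/19712)) - 16441 = (-15126 + 13575/19712) - 16441 = -298150137/19712 - 16441 = -622235129/19712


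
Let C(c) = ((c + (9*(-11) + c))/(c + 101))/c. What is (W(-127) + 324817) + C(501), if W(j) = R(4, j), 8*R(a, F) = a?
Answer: 54244523/167 ≈ 3.2482e+5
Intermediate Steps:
R(a, F) = a/8
W(j) = 1/2 (W(j) = (1/8)*4 = 1/2)
C(c) = (-99 + 2*c)/(c*(101 + c)) (C(c) = ((c + (-99 + c))/(101 + c))/c = ((-99 + 2*c)/(101 + c))/c = (-99 + 2*c)/(c*(101 + c)))
(W(-127) + 324817) + C(501) = (1/2 + 324817) + (-99 + 2*501)/(501*(101 + 501)) = 649635/2 + (1/501)*(-99 + 1002)/602 = 649635/2 + (1/501)*(1/602)*903 = 649635/2 + 1/334 = 54244523/167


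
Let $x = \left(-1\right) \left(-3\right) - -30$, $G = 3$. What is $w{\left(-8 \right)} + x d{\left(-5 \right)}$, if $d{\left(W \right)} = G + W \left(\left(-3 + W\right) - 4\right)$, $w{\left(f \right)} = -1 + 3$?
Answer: $2081$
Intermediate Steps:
$w{\left(f \right)} = 2$
$d{\left(W \right)} = 3 + W \left(-7 + W\right)$ ($d{\left(W \right)} = 3 + W \left(\left(-3 + W\right) - 4\right) = 3 + W \left(-7 + W\right)$)
$x = 33$ ($x = 3 + 30 = 33$)
$w{\left(-8 \right)} + x d{\left(-5 \right)} = 2 + 33 \left(3 + \left(-5\right)^{2} - -35\right) = 2 + 33 \left(3 + 25 + 35\right) = 2 + 33 \cdot 63 = 2 + 2079 = 2081$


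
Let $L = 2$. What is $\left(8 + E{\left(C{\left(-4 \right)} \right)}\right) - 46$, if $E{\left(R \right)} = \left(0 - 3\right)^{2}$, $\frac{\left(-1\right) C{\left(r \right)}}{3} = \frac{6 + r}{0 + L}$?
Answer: $-29$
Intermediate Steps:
$C{\left(r \right)} = -9 - \frac{3 r}{2}$ ($C{\left(r \right)} = - 3 \frac{6 + r}{0 + 2} = - 3 \frac{6 + r}{2} = - 3 \left(6 + r\right) \frac{1}{2} = - 3 \left(3 + \frac{r}{2}\right) = -9 - \frac{3 r}{2}$)
$E{\left(R \right)} = 9$ ($E{\left(R \right)} = \left(-3\right)^{2} = 9$)
$\left(8 + E{\left(C{\left(-4 \right)} \right)}\right) - 46 = \left(8 + 9\right) - 46 = 17 - 46 = -29$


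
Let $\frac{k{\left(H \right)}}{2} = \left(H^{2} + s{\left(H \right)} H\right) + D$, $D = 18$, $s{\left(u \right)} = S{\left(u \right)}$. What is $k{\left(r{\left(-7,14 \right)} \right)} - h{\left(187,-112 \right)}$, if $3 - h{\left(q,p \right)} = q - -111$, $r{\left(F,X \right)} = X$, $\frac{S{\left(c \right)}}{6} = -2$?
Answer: $387$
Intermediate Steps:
$S{\left(c \right)} = -12$ ($S{\left(c \right)} = 6 \left(-2\right) = -12$)
$s{\left(u \right)} = -12$
$h{\left(q,p \right)} = -108 - q$ ($h{\left(q,p \right)} = 3 - \left(q - -111\right) = 3 - \left(q + 111\right) = 3 - \left(111 + q\right) = -108 - q$)
$k{\left(H \right)} = 36 - 24 H + 2 H^{2}$ ($k{\left(H \right)} = 2 \left(\left(H^{2} - 12 H\right) + 18\right) = 2 \left(18 + H^{2} - 12 H\right) = 36 - 24 H + 2 H^{2}$)
$k{\left(r{\left(-7,14 \right)} \right)} - h{\left(187,-112 \right)} = \left(36 - 336 + 2 \cdot 14^{2}\right) - \left(-108 - 187\right) = \left(36 - 336 + 2 \cdot 196\right) - \left(-108 - 187\right) = \left(36 - 336 + 392\right) - -295 = 92 + 295 = 387$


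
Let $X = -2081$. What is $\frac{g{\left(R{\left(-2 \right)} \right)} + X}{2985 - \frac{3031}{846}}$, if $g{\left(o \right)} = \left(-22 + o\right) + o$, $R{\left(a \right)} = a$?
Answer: $- \frac{1782522}{2522279} \approx -0.70671$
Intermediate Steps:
$g{\left(o \right)} = -22 + 2 o$
$\frac{g{\left(R{\left(-2 \right)} \right)} + X}{2985 - \frac{3031}{846}} = \frac{\left(-22 + 2 \left(-2\right)\right) - 2081}{2985 - \frac{3031}{846}} = \frac{\left(-22 - 4\right) - 2081}{2985 - \frac{3031}{846}} = \frac{-26 - 2081}{2985 - \frac{3031}{846}} = - \frac{2107}{\frac{2522279}{846}} = \left(-2107\right) \frac{846}{2522279} = - \frac{1782522}{2522279}$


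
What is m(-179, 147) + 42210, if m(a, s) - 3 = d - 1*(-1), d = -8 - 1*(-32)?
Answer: 42238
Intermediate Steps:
d = 24 (d = -8 + 32 = 24)
m(a, s) = 28 (m(a, s) = 3 + (24 - 1*(-1)) = 3 + (24 + 1) = 3 + 25 = 28)
m(-179, 147) + 42210 = 28 + 42210 = 42238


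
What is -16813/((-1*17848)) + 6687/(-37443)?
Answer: 7393907/9685256 ≈ 0.76342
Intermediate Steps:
-16813/((-1*17848)) + 6687/(-37443) = -16813/(-17848) + 6687*(-1/37443) = -16813*(-1/17848) - 2229/12481 = 731/776 - 2229/12481 = 7393907/9685256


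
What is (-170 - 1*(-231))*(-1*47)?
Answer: -2867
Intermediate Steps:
(-170 - 1*(-231))*(-1*47) = (-170 + 231)*(-47) = 61*(-47) = -2867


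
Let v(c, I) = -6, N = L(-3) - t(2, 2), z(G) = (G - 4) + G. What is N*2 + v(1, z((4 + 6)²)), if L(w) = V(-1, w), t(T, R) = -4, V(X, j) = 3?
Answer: 8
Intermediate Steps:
L(w) = 3
z(G) = -4 + 2*G (z(G) = (-4 + G) + G = -4 + 2*G)
N = 7 (N = 3 - 1*(-4) = 3 + 4 = 7)
N*2 + v(1, z((4 + 6)²)) = 7*2 - 6 = 14 - 6 = 8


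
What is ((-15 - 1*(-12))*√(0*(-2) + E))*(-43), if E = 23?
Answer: 129*√23 ≈ 618.66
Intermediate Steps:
((-15 - 1*(-12))*√(0*(-2) + E))*(-43) = ((-15 - 1*(-12))*√(0*(-2) + 23))*(-43) = ((-15 + 12)*√(0 + 23))*(-43) = -3*√23*(-43) = 129*√23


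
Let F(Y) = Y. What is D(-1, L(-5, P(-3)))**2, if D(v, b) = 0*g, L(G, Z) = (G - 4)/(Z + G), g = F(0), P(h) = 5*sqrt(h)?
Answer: 0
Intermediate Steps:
g = 0
L(G, Z) = (-4 + G)/(G + Z)
D(v, b) = 0 (D(v, b) = 0*0 = 0)
D(-1, L(-5, P(-3)))**2 = 0**2 = 0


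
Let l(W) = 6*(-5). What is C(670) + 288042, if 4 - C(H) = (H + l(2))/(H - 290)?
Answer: 5472842/19 ≈ 2.8804e+5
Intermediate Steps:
l(W) = -30
C(H) = 4 - (-30 + H)/(-290 + H) (C(H) = 4 - (H - 30)/(H - 290) = 4 - (-30 + H)/(-290 + H))
C(670) + 288042 = (-1130 + 3*670)/(-290 + 670) + 288042 = (-1130 + 2010)/380 + 288042 = (1/380)*880 + 288042 = 44/19 + 288042 = 5472842/19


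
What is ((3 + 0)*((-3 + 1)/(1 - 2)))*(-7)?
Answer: -42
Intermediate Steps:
((3 + 0)*((-3 + 1)/(1 - 2)))*(-7) = (3*(-2/(-1)))*(-7) = (3*(-2*(-1)))*(-7) = (3*2)*(-7) = 6*(-7) = -42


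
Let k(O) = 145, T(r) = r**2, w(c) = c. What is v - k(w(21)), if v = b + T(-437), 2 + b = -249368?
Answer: -58546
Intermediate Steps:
b = -249370 (b = -2 - 249368 = -249370)
v = -58401 (v = -249370 + (-437)**2 = -249370 + 190969 = -58401)
v - k(w(21)) = -58401 - 1*145 = -58401 - 145 = -58546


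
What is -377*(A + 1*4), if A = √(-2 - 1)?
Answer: -1508 - 377*I*√3 ≈ -1508.0 - 652.98*I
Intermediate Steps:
A = I*√3 (A = √(-3) = I*√3 ≈ 1.732*I)
-377*(A + 1*4) = -377*(I*√3 + 1*4) = -377*(I*√3 + 4) = -377*(4 + I*√3) = -1508 - 377*I*√3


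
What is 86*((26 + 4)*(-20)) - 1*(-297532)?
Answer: 245932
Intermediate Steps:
86*((26 + 4)*(-20)) - 1*(-297532) = 86*(30*(-20)) + 297532 = 86*(-600) + 297532 = -51600 + 297532 = 245932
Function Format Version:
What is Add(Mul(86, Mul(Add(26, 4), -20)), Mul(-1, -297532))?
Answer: 245932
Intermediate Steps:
Add(Mul(86, Mul(Add(26, 4), -20)), Mul(-1, -297532)) = Add(Mul(86, Mul(30, -20)), 297532) = Add(Mul(86, -600), 297532) = Add(-51600, 297532) = 245932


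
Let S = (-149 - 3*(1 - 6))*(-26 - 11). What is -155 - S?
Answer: -5113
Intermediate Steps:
S = 4958 (S = (-149 - 3*(-5))*(-37) = (-149 + 15)*(-37) = -134*(-37) = 4958)
-155 - S = -155 - 1*4958 = -155 - 4958 = -5113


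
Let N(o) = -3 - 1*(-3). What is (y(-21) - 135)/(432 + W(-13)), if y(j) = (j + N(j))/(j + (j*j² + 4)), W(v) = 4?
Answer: -1252509/4045208 ≈ -0.30963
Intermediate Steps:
N(o) = 0 (N(o) = -3 + 3 = 0)
y(j) = j/(4 + j + j³) (y(j) = (j + 0)/(j + (j*j² + 4)) = j/(j + (j³ + 4)) = j/(j + (4 + j³)) = j/(4 + j + j³))
(y(-21) - 135)/(432 + W(-13)) = (-21/(4 - 21 + (-21)³) - 135)/(432 + 4) = (-21/(4 - 21 - 9261) - 135)/436 = (-21/(-9278) - 135)*(1/436) = (-21*(-1/9278) - 135)*(1/436) = (21/9278 - 135)*(1/436) = -1252509/9278*1/436 = -1252509/4045208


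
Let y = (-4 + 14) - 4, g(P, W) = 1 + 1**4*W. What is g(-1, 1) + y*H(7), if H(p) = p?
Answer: 44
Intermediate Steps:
g(P, W) = 1 + W (g(P, W) = 1 + 1*W = 1 + W)
y = 6 (y = 10 - 4 = 6)
g(-1, 1) + y*H(7) = (1 + 1) + 6*7 = 2 + 42 = 44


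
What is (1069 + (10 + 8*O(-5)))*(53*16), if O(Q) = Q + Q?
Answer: 847152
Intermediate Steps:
O(Q) = 2*Q
(1069 + (10 + 8*O(-5)))*(53*16) = (1069 + (10 + 8*(2*(-5))))*(53*16) = (1069 + (10 + 8*(-10)))*848 = (1069 + (10 - 80))*848 = (1069 - 70)*848 = 999*848 = 847152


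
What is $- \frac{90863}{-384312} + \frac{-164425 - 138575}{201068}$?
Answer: $- \frac{24544223579}{19318211304} \approx -1.2705$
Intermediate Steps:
$- \frac{90863}{-384312} + \frac{-164425 - 138575}{201068} = \left(-90863\right) \left(- \frac{1}{384312}\right) - \frac{75750}{50267} = \frac{90863}{384312} - \frac{75750}{50267} = - \frac{24544223579}{19318211304}$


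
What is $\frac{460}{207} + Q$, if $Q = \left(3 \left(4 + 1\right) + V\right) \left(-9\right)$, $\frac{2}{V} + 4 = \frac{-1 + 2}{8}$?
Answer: $- \frac{35749}{279} \approx -128.13$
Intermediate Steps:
$V = - \frac{16}{31}$ ($V = \frac{2}{-4 + \frac{-1 + 2}{8}} = \frac{2}{-4 + 1 \cdot \frac{1}{8}} = \frac{2}{-4 + \frac{1}{8}} = \frac{2}{- \frac{31}{8}} = 2 \left(- \frac{8}{31}\right) = - \frac{16}{31} \approx -0.51613$)
$Q = - \frac{4041}{31}$ ($Q = \left(3 \left(4 + 1\right) - \frac{16}{31}\right) \left(-9\right) = \left(3 \cdot 5 - \frac{16}{31}\right) \left(-9\right) = \left(15 - \frac{16}{31}\right) \left(-9\right) = \frac{449}{31} \left(-9\right) = - \frac{4041}{31} \approx -130.35$)
$\frac{460}{207} + Q = \frac{460}{207} - \frac{4041}{31} = 460 \cdot \frac{1}{207} - \frac{4041}{31} = \frac{20}{9} - \frac{4041}{31} = - \frac{35749}{279}$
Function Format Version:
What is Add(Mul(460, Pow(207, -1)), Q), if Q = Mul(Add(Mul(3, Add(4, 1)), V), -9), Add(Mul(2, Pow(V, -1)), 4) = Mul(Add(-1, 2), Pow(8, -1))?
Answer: Rational(-35749, 279) ≈ -128.13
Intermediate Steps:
V = Rational(-16, 31) (V = Mul(2, Pow(Add(-4, Mul(Add(-1, 2), Pow(8, -1))), -1)) = Mul(2, Pow(Add(-4, Mul(1, Rational(1, 8))), -1)) = Mul(2, Pow(Add(-4, Rational(1, 8)), -1)) = Mul(2, Pow(Rational(-31, 8), -1)) = Mul(2, Rational(-8, 31)) = Rational(-16, 31) ≈ -0.51613)
Q = Rational(-4041, 31) (Q = Mul(Add(Mul(3, Add(4, 1)), Rational(-16, 31)), -9) = Mul(Add(Mul(3, 5), Rational(-16, 31)), -9) = Mul(Add(15, Rational(-16, 31)), -9) = Mul(Rational(449, 31), -9) = Rational(-4041, 31) ≈ -130.35)
Add(Mul(460, Pow(207, -1)), Q) = Add(Mul(460, Pow(207, -1)), Rational(-4041, 31)) = Add(Mul(460, Rational(1, 207)), Rational(-4041, 31)) = Add(Rational(20, 9), Rational(-4041, 31)) = Rational(-35749, 279)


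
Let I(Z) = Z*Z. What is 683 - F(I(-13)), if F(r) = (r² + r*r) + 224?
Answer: -56663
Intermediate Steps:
I(Z) = Z²
F(r) = 224 + 2*r² (F(r) = (r² + r²) + 224 = 2*r² + 224 = 224 + 2*r²)
683 - F(I(-13)) = 683 - (224 + 2*((-13)²)²) = 683 - (224 + 2*169²) = 683 - (224 + 2*28561) = 683 - (224 + 57122) = 683 - 1*57346 = 683 - 57346 = -56663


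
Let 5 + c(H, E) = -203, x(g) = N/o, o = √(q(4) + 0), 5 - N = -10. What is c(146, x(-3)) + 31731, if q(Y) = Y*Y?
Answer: 31523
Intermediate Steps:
q(Y) = Y²
N = 15 (N = 5 - 1*(-10) = 5 + 10 = 15)
o = 4 (o = √(4² + 0) = √(16 + 0) = √16 = 4)
x(g) = 15/4
c(H, E) = -208 (c(H, E) = -5 - 203 = -208)
c(146, x(-3)) + 31731 = -208 + 31731 = 31523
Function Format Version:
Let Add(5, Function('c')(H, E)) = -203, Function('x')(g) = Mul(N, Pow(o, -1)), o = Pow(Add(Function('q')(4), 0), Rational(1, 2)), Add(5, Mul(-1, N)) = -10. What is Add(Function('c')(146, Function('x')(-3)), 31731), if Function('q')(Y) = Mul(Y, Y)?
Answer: 31523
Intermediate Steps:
Function('q')(Y) = Pow(Y, 2)
N = 15 (N = Add(5, Mul(-1, -10)) = Add(5, 10) = 15)
o = 4 (o = Pow(Add(Pow(4, 2), 0), Rational(1, 2)) = Pow(Add(16, 0), Rational(1, 2)) = Pow(16, Rational(1, 2)) = 4)
Function('x')(g) = Rational(15, 4) (Function('x')(g) = Mul(15, Pow(4, -1)) = Mul(15, Rational(1, 4)) = Rational(15, 4))
Function('c')(H, E) = -208 (Function('c')(H, E) = Add(-5, -203) = -208)
Add(Function('c')(146, Function('x')(-3)), 31731) = Add(-208, 31731) = 31523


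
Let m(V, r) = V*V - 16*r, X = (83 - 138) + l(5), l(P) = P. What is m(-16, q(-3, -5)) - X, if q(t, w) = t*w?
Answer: 66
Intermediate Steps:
X = -50 (X = (83 - 138) + 5 = -55 + 5 = -50)
m(V, r) = V**2 - 16*r
m(-16, q(-3, -5)) - X = ((-16)**2 - (-48)*(-5)) - 1*(-50) = (256 - 16*15) + 50 = (256 - 240) + 50 = 16 + 50 = 66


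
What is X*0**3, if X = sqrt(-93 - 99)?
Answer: 0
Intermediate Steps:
X = 8*I*sqrt(3) (X = sqrt(-192) = 8*I*sqrt(3) ≈ 13.856*I)
X*0**3 = (8*I*sqrt(3))*0**3 = (8*I*sqrt(3))*0 = 0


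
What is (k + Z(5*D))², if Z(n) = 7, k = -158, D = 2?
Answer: 22801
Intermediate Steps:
(k + Z(5*D))² = (-158 + 7)² = (-151)² = 22801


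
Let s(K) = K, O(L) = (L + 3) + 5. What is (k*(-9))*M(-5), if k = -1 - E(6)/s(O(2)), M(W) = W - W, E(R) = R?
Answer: 0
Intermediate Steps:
O(L) = 8 + L (O(L) = (3 + L) + 5 = 8 + L)
M(W) = 0
k = -8/5 (k = -1 - 6/(8 + 2) = -1 - 6/10 = -1 - 1*⅗ = -1 - ⅗ = -8/5 ≈ -1.6000)
(k*(-9))*M(-5) = -8/5*(-9)*0 = (72/5)*0 = 0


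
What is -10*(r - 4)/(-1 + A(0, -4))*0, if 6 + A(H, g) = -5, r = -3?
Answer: 0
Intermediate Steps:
A(H, g) = -11 (A(H, g) = -6 - 5 = -11)
-10*(r - 4)/(-1 + A(0, -4))*0 = -10*(-3 - 4)/(-1 - 11)*0 = -(-70)/(-12)*0 = -(-70)*(-1)/12*0 = -10*7/12*0 = -35/6*0 = 0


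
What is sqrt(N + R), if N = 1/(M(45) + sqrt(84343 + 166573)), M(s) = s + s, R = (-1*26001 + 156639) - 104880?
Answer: sqrt(5932350034443 + 1897*sqrt(62729))/15176 ≈ 160.49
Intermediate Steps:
R = 25758 (R = (-26001 + 156639) - 104880 = 130638 - 104880 = 25758)
M(s) = 2*s
N = 1/(90 + 2*sqrt(62729)) (N = 1/(2*45 + sqrt(84343 + 166573)) = 1/(90 + sqrt(250916)) = 1/(90 + 2*sqrt(62729)) ≈ 0.0016923)
sqrt(N + R) = sqrt((-45/121408 + sqrt(62729)/121408) + 25758) = sqrt(3127227219/121408 + sqrt(62729)/121408)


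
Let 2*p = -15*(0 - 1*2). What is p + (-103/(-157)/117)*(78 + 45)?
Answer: 96068/6123 ≈ 15.690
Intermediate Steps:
p = 15 (p = (-15*(0 - 1*2))/2 = (-15*(0 - 2))/2 = (-15*(-2))/2 = (½)*30 = 15)
p + (-103/(-157)/117)*(78 + 45) = 15 + (-103/(-157)/117)*(78 + 45) = 15 + (-103*(-1/157)*(1/117))*123 = 15 + ((103/157)*(1/117))*123 = 15 + (103/18369)*123 = 15 + 4223/6123 = 96068/6123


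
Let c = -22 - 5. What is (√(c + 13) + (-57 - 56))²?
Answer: (113 - I*√14)² ≈ 12755.0 - 845.61*I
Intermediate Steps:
c = -27
(√(c + 13) + (-57 - 56))² = (√(-27 + 13) + (-57 - 56))² = (√(-14) - 113)² = (I*√14 - 113)² = (-113 + I*√14)²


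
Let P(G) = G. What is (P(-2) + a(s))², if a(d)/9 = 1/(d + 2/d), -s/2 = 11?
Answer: 4225/729 ≈ 5.7956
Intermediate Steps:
s = -22 (s = -2*11 = -22)
a(d) = 9/(d + 2/d)
(P(-2) + a(s))² = (-2 + 9*(-22)/(2 + (-22)²))² = (-2 + 9*(-22)/(2 + 484))² = (-2 + 9*(-22)/486)² = (-2 + 9*(-22)*(1/486))² = (-2 - 11/27)² = (-65/27)² = 4225/729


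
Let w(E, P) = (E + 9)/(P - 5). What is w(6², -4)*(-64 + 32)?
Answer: 160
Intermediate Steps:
w(E, P) = (9 + E)/(-5 + P)
w(6², -4)*(-64 + 32) = ((9 + 6²)/(-5 - 4))*(-64 + 32) = ((9 + 36)/(-9))*(-32) = -⅑*45*(-32) = -5*(-32) = 160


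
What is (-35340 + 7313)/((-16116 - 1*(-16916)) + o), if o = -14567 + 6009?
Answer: 28027/7758 ≈ 3.6127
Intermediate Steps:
o = -8558
(-35340 + 7313)/((-16116 - 1*(-16916)) + o) = (-35340 + 7313)/((-16116 - 1*(-16916)) - 8558) = -28027/((-16116 + 16916) - 8558) = -28027/(800 - 8558) = -28027/(-7758) = -28027*(-1/7758) = 28027/7758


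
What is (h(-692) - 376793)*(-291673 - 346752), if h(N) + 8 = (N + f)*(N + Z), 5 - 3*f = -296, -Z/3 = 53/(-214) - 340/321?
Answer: -4141406155175/214 ≈ -1.9352e+10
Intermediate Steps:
Z = 839/214 (Z = -3*(53/(-214) - 340/321) = -3*(53*(-1/214) - 340*1/321) = -3*(-53/214 - 340/321) = -3*(-839/642) = 839/214 ≈ 3.9206)
f = 301/3 (f = 5/3 - 1/3*(-296) = 5/3 + 296/3 = 301/3 ≈ 100.33)
h(N) = -8 + (301/3 + N)*(839/214 + N) (h(N) = -8 + (N + 301/3)*(N + 839/214) = -8 + (301/3 + N)*(839/214 + N))
(h(-692) - 376793)*(-291673 - 346752) = ((247403/642 + (-692)**2 + (66931/642)*(-692)) - 376793)*(-291673 - 346752) = ((247403/642 + 478864 - 23158126/321) - 376793)*(-638425) = (87120613/214 - 376793)*(-638425) = (6486911/214)*(-638425) = -4141406155175/214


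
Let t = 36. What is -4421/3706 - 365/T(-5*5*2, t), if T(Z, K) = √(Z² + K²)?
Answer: -4421/3706 - 5*√949/26 ≈ -7.1171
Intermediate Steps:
T(Z, K) = √(K² + Z²)
-4421/3706 - 365/T(-5*5*2, t) = -4421/3706 - 365/√(36² + (-5*5*2)²) = -4421*1/3706 - 365/√(1296 + (-25*2)²) = -4421/3706 - 365/√(1296 + (-50)²) = -4421/3706 - 365/√(1296 + 2500) = -4421/3706 - 365*√949/1898 = -4421/3706 - 5*√949/26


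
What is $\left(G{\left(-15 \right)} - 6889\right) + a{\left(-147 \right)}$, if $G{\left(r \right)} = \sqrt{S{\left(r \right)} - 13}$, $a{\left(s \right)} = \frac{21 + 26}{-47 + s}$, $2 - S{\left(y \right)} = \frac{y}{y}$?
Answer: $- \frac{1336513}{194} + 2 i \sqrt{3} \approx -6889.2 + 3.4641 i$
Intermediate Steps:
$S{\left(y \right)} = 1$ ($S{\left(y \right)} = 2 - \frac{y}{y} = 2 - 1 = 1$)
$a{\left(s \right)} = \frac{47}{-47 + s}$
$G{\left(r \right)} = 2 i \sqrt{3}$ ($G{\left(r \right)} = \sqrt{1 - 13} = \sqrt{-12} = 2 i \sqrt{3}$)
$\left(G{\left(-15 \right)} - 6889\right) + a{\left(-147 \right)} = \left(2 i \sqrt{3} - 6889\right) + \frac{47}{-47 - 147} = \left(-6889 + 2 i \sqrt{3}\right) + \frac{47}{-194} = \left(-6889 + 2 i \sqrt{3}\right) + 47 \left(- \frac{1}{194}\right) = \left(-6889 + 2 i \sqrt{3}\right) - \frac{47}{194} = - \frac{1336513}{194} + 2 i \sqrt{3}$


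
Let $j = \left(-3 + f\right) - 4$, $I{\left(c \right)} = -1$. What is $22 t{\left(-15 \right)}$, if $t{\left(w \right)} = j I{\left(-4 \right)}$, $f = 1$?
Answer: $132$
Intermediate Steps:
$j = -6$ ($j = \left(-3 + 1\right) - 4 = -2 - 4 = -6$)
$t{\left(w \right)} = 6$ ($t{\left(w \right)} = \left(-6\right) \left(-1\right) = 6$)
$22 t{\left(-15 \right)} = 22 \cdot 6 = 132$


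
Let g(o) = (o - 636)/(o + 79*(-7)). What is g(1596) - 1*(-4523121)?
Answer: 4717616163/1043 ≈ 4.5231e+6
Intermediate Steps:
g(o) = (-636 + o)/(-553 + o) (g(o) = (-636 + o)/(o - 553) = (-636 + o)/(-553 + o))
g(1596) - 1*(-4523121) = (-636 + 1596)/(-553 + 1596) - 1*(-4523121) = 960/1043 + 4523121 = 4717616163/1043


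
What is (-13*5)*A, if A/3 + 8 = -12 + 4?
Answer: 3120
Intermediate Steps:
A = -48 (A = -24 + 3*(-12 + 4) = -24 + 3*(-8) = -24 - 24 = -48)
(-13*5)*A = -13*5*(-48) = -65*(-48) = 3120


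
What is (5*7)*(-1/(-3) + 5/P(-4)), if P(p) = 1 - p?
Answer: 140/3 ≈ 46.667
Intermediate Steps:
(5*7)*(-1/(-3) + 5/P(-4)) = (5*7)*(-1/(-3) + 5/(1 - 1*(-4))) = 35*(-1*(-⅓) + 5/(1 + 4)) = 35*(⅓ + 5/5) = 35*(⅓ + 5*(⅕)) = 35*(⅓ + 1) = 35*(4/3) = 140/3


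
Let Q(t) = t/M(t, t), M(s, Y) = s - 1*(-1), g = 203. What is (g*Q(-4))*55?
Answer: 44660/3 ≈ 14887.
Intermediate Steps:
M(s, Y) = 1 + s (M(s, Y) = s + 1 = 1 + s)
Q(t) = t/(1 + t)
(g*Q(-4))*55 = (203*(-4/(1 - 4)))*55 = (203*(-4/(-3)))*55 = (203*(-4*(-1/3)))*55 = (203*(4/3))*55 = (812/3)*55 = 44660/3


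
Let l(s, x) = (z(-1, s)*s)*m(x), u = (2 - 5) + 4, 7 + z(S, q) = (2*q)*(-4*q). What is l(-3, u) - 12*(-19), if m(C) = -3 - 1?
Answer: -720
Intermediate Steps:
m(C) = -4
z(S, q) = -7 - 8*q² (z(S, q) = -7 + (2*q)*(-4*q) = -7 - 8*q²)
u = 1 (u = -3 + 4 = 1)
l(s, x) = -4*s*(-7 - 8*s²) (l(s, x) = ((-7 - 8*s²)*s)*(-4) = (s*(-7 - 8*s²))*(-4) = -4*s*(-7 - 8*s²))
l(-3, u) - 12*(-19) = (28*(-3) + 32*(-3)³) - 12*(-19) = (-84 + 32*(-27)) + 228 = (-84 - 864) + 228 = -948 + 228 = -720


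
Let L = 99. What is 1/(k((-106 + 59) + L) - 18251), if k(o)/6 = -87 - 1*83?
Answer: -1/19271 ≈ -5.1891e-5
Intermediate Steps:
k(o) = -1020 (k(o) = 6*(-87 - 1*83) = 6*(-87 - 83) = 6*(-170) = -1020)
1/(k((-106 + 59) + L) - 18251) = 1/(-1020 - 18251) = 1/(-19271) = -1/19271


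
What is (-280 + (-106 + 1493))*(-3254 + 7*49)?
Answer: -3222477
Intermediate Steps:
(-280 + (-106 + 1493))*(-3254 + 7*49) = (-280 + 1387)*(-3254 + 343) = 1107*(-2911) = -3222477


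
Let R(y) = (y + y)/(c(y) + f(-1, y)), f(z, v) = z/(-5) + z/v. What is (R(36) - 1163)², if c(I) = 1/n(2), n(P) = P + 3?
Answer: 4219931521/4489 ≈ 9.4006e+5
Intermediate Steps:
n(P) = 3 + P
f(z, v) = -z/5 + z/v (f(z, v) = z*(-⅕) + z/v = -z/5 + z/v)
c(I) = ⅕ (c(I) = 1/(3 + 2) = 1/5 = ⅕)
R(y) = 2*y/(⅖ - 1/y) (R(y) = (y + y)/(⅕ + (-⅕*(-1) - 1/y)) = (2*y)/(⅕ + (⅕ - 1/y)) = (2*y)/(⅖ - 1/y) = 2*y/(⅖ - 1/y))
(R(36) - 1163)² = (10*36²/(-5 + 2*36) - 1163)² = (10*1296/(-5 + 72) - 1163)² = (10*1296/67 - 1163)² = (10*1296*(1/67) - 1163)² = (12960/67 - 1163)² = (-64961/67)² = 4219931521/4489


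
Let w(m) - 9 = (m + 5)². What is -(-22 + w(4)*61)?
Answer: -5468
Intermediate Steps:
w(m) = 9 + (5 + m)² (w(m) = 9 + (m + 5)² = 9 + (5 + m)²)
-(-22 + w(4)*61) = -(-22 + (9 + (5 + 4)²)*61) = -(-22 + (9 + 9²)*61) = -(-22 + (9 + 81)*61) = -(-22 + 90*61) = -(-22 + 5490) = -1*5468 = -5468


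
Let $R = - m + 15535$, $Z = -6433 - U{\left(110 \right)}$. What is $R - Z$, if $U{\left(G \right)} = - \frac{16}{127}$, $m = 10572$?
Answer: $\frac{1447276}{127} \approx 11396.0$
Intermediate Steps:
$U{\left(G \right)} = - \frac{16}{127}$ ($U{\left(G \right)} = \left(-16\right) \frac{1}{127} = - \frac{16}{127}$)
$Z = - \frac{816975}{127}$ ($Z = -6433 - - \frac{16}{127} = -6433 + \frac{16}{127} = - \frac{816975}{127} \approx -6432.9$)
$R = 4963$ ($R = \left(-1\right) 10572 + 15535 = -10572 + 15535 = 4963$)
$R - Z = 4963 - - \frac{816975}{127} = 4963 + \frac{816975}{127} = \frac{1447276}{127}$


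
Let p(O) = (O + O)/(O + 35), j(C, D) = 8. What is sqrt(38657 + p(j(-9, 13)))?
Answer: sqrt(71477481)/43 ≈ 196.61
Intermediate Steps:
p(O) = 2*O/(35 + O) (p(O) = (2*O)/(35 + O) = 2*O/(35 + O))
sqrt(38657 + p(j(-9, 13))) = sqrt(38657 + 2*8/(35 + 8)) = sqrt(38657 + 2*8/43) = sqrt(38657 + 2*8*(1/43)) = sqrt(38657 + 16/43) = sqrt(1662267/43) = sqrt(71477481)/43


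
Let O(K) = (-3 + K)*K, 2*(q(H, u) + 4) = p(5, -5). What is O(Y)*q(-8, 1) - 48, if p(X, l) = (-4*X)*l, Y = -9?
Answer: 4920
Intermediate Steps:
p(X, l) = -4*X*l
q(H, u) = 46 (q(H, u) = -4 + (-4*5*(-5))/2 = -4 + (½)*100 = -4 + 50 = 46)
O(K) = K*(-3 + K)
O(Y)*q(-8, 1) - 48 = -9*(-3 - 9)*46 - 48 = -9*(-12)*46 - 48 = 108*46 - 48 = 4968 - 48 = 4920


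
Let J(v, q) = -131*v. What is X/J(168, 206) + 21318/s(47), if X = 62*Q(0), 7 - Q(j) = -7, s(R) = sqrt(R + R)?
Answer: -31/786 + 10659*sqrt(94)/47 ≈ 2198.7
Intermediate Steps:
s(R) = sqrt(2)*sqrt(R) (s(R) = sqrt(2*R) = sqrt(2)*sqrt(R))
Q(j) = 14 (Q(j) = 7 - 1*(-7) = 7 + 7 = 14)
X = 868 (X = 62*14 = 868)
X/J(168, 206) + 21318/s(47) = 868/((-131*168)) + 21318/((sqrt(2)*sqrt(47))) = 868/(-22008) + 21318/(sqrt(94)) = 868*(-1/22008) + 21318*(sqrt(94)/94) = -31/786 + 10659*sqrt(94)/47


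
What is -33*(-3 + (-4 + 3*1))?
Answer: 132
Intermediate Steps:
-33*(-3 + (-4 + 3*1)) = -33*(-3 + (-4 + 3)) = -33*(-3 - 1) = -33*(-4) = 132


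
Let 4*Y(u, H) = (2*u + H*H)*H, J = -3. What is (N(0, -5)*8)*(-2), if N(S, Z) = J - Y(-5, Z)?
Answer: -252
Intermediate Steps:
Y(u, H) = H*(H² + 2*u)/4 (Y(u, H) = ((2*u + H*H)*H)/4 = ((2*u + H²)*H)/4 = ((H² + 2*u)*H)/4 = (H*(H² + 2*u))/4 = H*(H² + 2*u)/4)
N(S, Z) = -3 - Z*(-10 + Z²)/4 (N(S, Z) = -3 - Z*(Z² + 2*(-5))/4 = -3 - Z*(Z² - 10)/4 = -3 - Z*(-10 + Z²)/4)
(N(0, -5)*8)*(-2) = ((-3 - ¼*(-5)³ + (5/2)*(-5))*8)*(-2) = ((-3 - ¼*(-125) - 25/2)*8)*(-2) = ((-3 + 125/4 - 25/2)*8)*(-2) = ((63/4)*8)*(-2) = 126*(-2) = -252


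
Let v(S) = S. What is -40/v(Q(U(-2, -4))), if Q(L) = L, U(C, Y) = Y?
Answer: 10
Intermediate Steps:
-40/v(Q(U(-2, -4))) = -40/(-4) = -40*(-1/4) = 10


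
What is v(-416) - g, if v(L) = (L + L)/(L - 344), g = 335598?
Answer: -31881706/95 ≈ -3.3560e+5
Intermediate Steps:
v(L) = 2*L/(-344 + L) (v(L) = (2*L)/(-344 + L) = 2*L/(-344 + L))
v(-416) - g = 2*(-416)/(-344 - 416) - 1*335598 = 2*(-416)/(-760) - 335598 = 2*(-416)*(-1/760) - 335598 = 104/95 - 335598 = -31881706/95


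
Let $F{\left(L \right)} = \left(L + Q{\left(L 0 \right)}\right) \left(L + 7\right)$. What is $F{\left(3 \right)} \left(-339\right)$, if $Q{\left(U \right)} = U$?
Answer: $-10170$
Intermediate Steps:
$F{\left(L \right)} = L \left(7 + L\right)$ ($F{\left(L \right)} = \left(L + L 0\right) \left(L + 7\right) = \left(L + 0\right) \left(7 + L\right) = L \left(7 + L\right)$)
$F{\left(3 \right)} \left(-339\right) = 3 \left(7 + 3\right) \left(-339\right) = 3 \cdot 10 \left(-339\right) = 30 \left(-339\right) = -10170$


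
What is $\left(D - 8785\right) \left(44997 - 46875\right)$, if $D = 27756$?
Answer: $-35627538$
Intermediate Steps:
$\left(D - 8785\right) \left(44997 - 46875\right) = \left(27756 - 8785\right) \left(44997 - 46875\right) = 18971 \left(-1878\right) = -35627538$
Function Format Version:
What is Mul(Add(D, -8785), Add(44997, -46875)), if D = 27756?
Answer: -35627538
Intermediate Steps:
Mul(Add(D, -8785), Add(44997, -46875)) = Mul(Add(27756, -8785), Add(44997, -46875)) = Mul(18971, -1878) = -35627538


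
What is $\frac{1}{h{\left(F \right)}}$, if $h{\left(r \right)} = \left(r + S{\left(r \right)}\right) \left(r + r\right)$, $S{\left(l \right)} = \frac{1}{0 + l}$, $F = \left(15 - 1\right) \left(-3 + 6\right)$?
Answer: $\frac{1}{3530} \approx 0.00028329$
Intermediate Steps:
$F = 42$ ($F = 14 \cdot 3 = 42$)
$S{\left(l \right)} = \frac{1}{l}$
$h{\left(r \right)} = 2 r \left(r + \frac{1}{r}\right)$ ($h{\left(r \right)} = \left(r + \frac{1}{r}\right) \left(r + r\right) = \left(r + \frac{1}{r}\right) 2 r = 2 r \left(r + \frac{1}{r}\right)$)
$\frac{1}{h{\left(F \right)}} = \frac{1}{2 + 2 \cdot 42^{2}} = \frac{1}{2 + 2 \cdot 1764} = \frac{1}{2 + 3528} = \frac{1}{3530}$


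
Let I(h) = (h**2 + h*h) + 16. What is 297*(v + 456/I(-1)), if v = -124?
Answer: -29304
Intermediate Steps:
I(h) = 16 + 2*h**2 (I(h) = (h**2 + h**2) + 16 = 2*h**2 + 16 = 16 + 2*h**2)
297*(v + 456/I(-1)) = 297*(-124 + 456/(16 + 2*(-1)**2)) = 297*(-124 + 456/(16 + 2*1)) = 297*(-124 + 456/(16 + 2)) = 297*(-124 + 456/18) = 297*(-124 + 456*(1/18)) = 297*(-124 + 76/3) = 297*(-296/3) = -29304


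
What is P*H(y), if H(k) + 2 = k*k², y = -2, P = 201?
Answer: -2010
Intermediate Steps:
H(k) = -2 + k³ (H(k) = -2 + k*k² = -2 + k³)
P*H(y) = 201*(-2 + (-2)³) = 201*(-2 - 8) = 201*(-10) = -2010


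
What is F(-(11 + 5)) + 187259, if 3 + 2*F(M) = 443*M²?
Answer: 487923/2 ≈ 2.4396e+5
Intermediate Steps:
F(M) = -3/2 + 443*M²/2 (F(M) = -3/2 + (443*M²)/2 = -3/2 + 443*M²/2)
F(-(11 + 5)) + 187259 = (-3/2 + 443*(-(11 + 5))²/2) + 187259 = (-3/2 + 443*(-1*16)²/2) + 187259 = (-3/2 + (443/2)*(-16)²) + 187259 = (-3/2 + (443/2)*256) + 187259 = (-3/2 + 56704) + 187259 = 113405/2 + 187259 = 487923/2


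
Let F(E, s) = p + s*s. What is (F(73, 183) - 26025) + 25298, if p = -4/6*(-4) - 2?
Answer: 98288/3 ≈ 32763.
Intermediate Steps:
p = 2/3 (p = -4*1/6*(-4) - 2 = -2/3*(-4) - 2 = 8/3 - 2 = 2/3 ≈ 0.66667)
F(E, s) = 2/3 + s**2 (F(E, s) = 2/3 + s*s = 2/3 + s**2)
(F(73, 183) - 26025) + 25298 = ((2/3 + 183**2) - 26025) + 25298 = ((2/3 + 33489) - 26025) + 25298 = (100469/3 - 26025) + 25298 = 22394/3 + 25298 = 98288/3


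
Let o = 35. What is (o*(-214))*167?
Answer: -1250830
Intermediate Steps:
(o*(-214))*167 = (35*(-214))*167 = -7490*167 = -1250830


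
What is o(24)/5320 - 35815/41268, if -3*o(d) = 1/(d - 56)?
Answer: -80225419/92440320 ≈ -0.86786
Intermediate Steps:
o(d) = -1/(3*(-56 + d)) (o(d) = -1/(3*(d - 56)) = -1/(3*(-56 + d)))
o(24)/5320 - 35815/41268 = -1/(-168 + 3*24)/5320 - 35815/41268 = -1/(-168 + 72)*(1/5320) - 35815*1/41268 = -1/(-96)*(1/5320) - 1885/2172 = -1*(-1/96)*(1/5320) - 1885/2172 = (1/96)*(1/5320) - 1885/2172 = 1/510720 - 1885/2172 = -80225419/92440320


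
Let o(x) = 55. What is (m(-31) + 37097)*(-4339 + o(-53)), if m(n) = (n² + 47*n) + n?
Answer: -156665880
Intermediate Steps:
m(n) = n² + 48*n
(m(-31) + 37097)*(-4339 + o(-53)) = (-31*(48 - 31) + 37097)*(-4339 + 55) = (-31*17 + 37097)*(-4284) = (-527 + 37097)*(-4284) = 36570*(-4284) = -156665880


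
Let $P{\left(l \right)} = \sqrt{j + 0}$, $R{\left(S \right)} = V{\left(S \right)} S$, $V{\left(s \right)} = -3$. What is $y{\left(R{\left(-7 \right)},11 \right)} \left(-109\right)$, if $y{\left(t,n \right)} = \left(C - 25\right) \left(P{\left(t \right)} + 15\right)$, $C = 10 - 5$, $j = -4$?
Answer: $32700 + 4360 i \approx 32700.0 + 4360.0 i$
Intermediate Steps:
$R{\left(S \right)} = - 3 S$
$C = 5$ ($C = 10 - 5 = 5$)
$P{\left(l \right)} = 2 i$ ($P{\left(l \right)} = \sqrt{-4 + 0} = \sqrt{-4} = 2 i$)
$y{\left(t,n \right)} = -300 - 40 i$ ($y{\left(t,n \right)} = \left(5 - 25\right) \left(2 i + 15\right) = - 20 \left(15 + 2 i\right) = -300 - 40 i$)
$y{\left(R{\left(-7 \right)},11 \right)} \left(-109\right) = \left(-300 - 40 i\right) \left(-109\right) = 32700 + 4360 i$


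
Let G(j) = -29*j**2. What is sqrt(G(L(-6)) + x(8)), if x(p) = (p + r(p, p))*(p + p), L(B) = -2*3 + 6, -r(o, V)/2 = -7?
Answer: 4*sqrt(22) ≈ 18.762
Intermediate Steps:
r(o, V) = 14 (r(o, V) = -2*(-7) = 14)
L(B) = 0 (L(B) = -6 + 6 = 0)
x(p) = 2*p*(14 + p) (x(p) = (p + 14)*(p + p) = (14 + p)*(2*p) = 2*p*(14 + p))
sqrt(G(L(-6)) + x(8)) = sqrt(-29*0**2 + 2*8*(14 + 8)) = sqrt(-29*0 + 2*8*22) = sqrt(0 + 352) = sqrt(352) = 4*sqrt(22)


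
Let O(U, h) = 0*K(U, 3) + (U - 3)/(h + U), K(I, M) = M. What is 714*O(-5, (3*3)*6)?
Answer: -816/7 ≈ -116.57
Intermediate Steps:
O(U, h) = (-3 + U)/(U + h) (O(U, h) = 0*3 + (U - 3)/(h + U) = 0 + (-3 + U)/(U + h) = (-3 + U)/(U + h))
714*O(-5, (3*3)*6) = 714*((-3 - 5)/(-5 + (3*3)*6)) = 714*(-8/(-5 + 9*6)) = 714*(-8/(-5 + 54)) = 714*(-8/49) = -816/7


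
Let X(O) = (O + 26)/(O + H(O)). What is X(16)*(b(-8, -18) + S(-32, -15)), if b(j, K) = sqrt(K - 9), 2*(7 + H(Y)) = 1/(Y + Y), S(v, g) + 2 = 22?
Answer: 53760/577 + 8064*I*sqrt(3)/577 ≈ 93.172 + 24.207*I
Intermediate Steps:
S(v, g) = 20 (S(v, g) = -2 + 22 = 20)
H(Y) = -7 + 1/(4*Y) (H(Y) = -7 + 1/(2*(Y + Y)) = -7 + 1/(2*((2*Y))) = -7 + (1/(2*Y))/2 = -7 + 1/(4*Y))
X(O) = (26 + O)/(-7 + O + 1/(4*O)) (X(O) = (O + 26)/(O + (-7 + 1/(4*O))) = (26 + O)/(-7 + O + 1/(4*O)))
b(j, K) = sqrt(-9 + K)
X(16)*(b(-8, -18) + S(-32, -15)) = (4*16*(26 + 16)/(1 + 4*16*(-7 + 16)))*(sqrt(-9 - 18) + 20) = (4*16*42/(1 + 4*16*9))*(sqrt(-27) + 20) = (4*16*42/(1 + 576))*(3*I*sqrt(3) + 20) = (4*16*42/577)*(20 + 3*I*sqrt(3)) = (4*16*(1/577)*42)*(20 + 3*I*sqrt(3)) = 2688*(20 + 3*I*sqrt(3))/577 = 53760/577 + 8064*I*sqrt(3)/577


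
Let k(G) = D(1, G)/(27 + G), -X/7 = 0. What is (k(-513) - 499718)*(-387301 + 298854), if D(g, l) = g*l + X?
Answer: 795572362535/18 ≈ 4.4198e+10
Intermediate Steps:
X = 0 (X = -7*0 = 0)
D(g, l) = g*l (D(g, l) = g*l + 0 = g*l)
k(G) = G/(27 + G) (k(G) = (1*G)/(27 + G) = G/(27 + G))
(k(-513) - 499718)*(-387301 + 298854) = (-513/(27 - 513) - 499718)*(-387301 + 298854) = (-513/(-486) - 499718)*(-88447) = (-513*(-1/486) - 499718)*(-88447) = (19/18 - 499718)*(-88447) = -8994905/18*(-88447) = 795572362535/18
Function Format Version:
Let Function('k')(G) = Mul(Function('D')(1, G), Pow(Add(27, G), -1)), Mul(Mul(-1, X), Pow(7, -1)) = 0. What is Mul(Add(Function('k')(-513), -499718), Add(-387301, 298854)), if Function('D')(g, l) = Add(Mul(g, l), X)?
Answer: Rational(795572362535, 18) ≈ 4.4198e+10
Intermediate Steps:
X = 0 (X = Mul(-7, 0) = 0)
Function('D')(g, l) = Mul(g, l) (Function('D')(g, l) = Add(Mul(g, l), 0) = Mul(g, l))
Function('k')(G) = Mul(G, Pow(Add(27, G), -1)) (Function('k')(G) = Mul(Mul(1, G), Pow(Add(27, G), -1)) = Mul(G, Pow(Add(27, G), -1)))
Mul(Add(Function('k')(-513), -499718), Add(-387301, 298854)) = Mul(Add(Mul(-513, Pow(Add(27, -513), -1)), -499718), Add(-387301, 298854)) = Mul(Add(Mul(-513, Pow(-486, -1)), -499718), -88447) = Mul(Add(Mul(-513, Rational(-1, 486)), -499718), -88447) = Mul(Add(Rational(19, 18), -499718), -88447) = Mul(Rational(-8994905, 18), -88447) = Rational(795572362535, 18)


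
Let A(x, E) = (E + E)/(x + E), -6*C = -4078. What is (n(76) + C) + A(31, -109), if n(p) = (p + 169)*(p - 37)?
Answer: 133087/13 ≈ 10237.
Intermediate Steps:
n(p) = (-37 + p)*(169 + p) (n(p) = (169 + p)*(-37 + p) = (-37 + p)*(169 + p))
C = 2039/3 (C = -1/6*(-4078) = 2039/3 ≈ 679.67)
A(x, E) = 2*E/(E + x) (A(x, E) = (2*E)/(E + x) = 2*E/(E + x))
(n(76) + C) + A(31, -109) = ((-6253 + 76**2 + 132*76) + 2039/3) + 2*(-109)/(-109 + 31) = ((-6253 + 5776 + 10032) + 2039/3) + 2*(-109)/(-78) = (9555 + 2039/3) + 2*(-109)*(-1/78) = 30704/3 + 109/39 = 133087/13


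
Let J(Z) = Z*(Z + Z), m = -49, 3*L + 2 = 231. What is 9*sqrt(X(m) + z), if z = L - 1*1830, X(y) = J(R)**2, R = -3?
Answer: 3*I*sqrt(12867) ≈ 340.3*I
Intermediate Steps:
L = 229/3 (L = -2/3 + (1/3)*231 = -2/3 + 77 = 229/3 ≈ 76.333)
J(Z) = 2*Z**2 (J(Z) = Z*(2*Z) = 2*Z**2)
X(y) = 324 (X(y) = (2*(-3)**2)**2 = (2*9)**2 = 18**2 = 324)
z = -5261/3 (z = 229/3 - 1*1830 = 229/3 - 1830 = -5261/3 ≈ -1753.7)
9*sqrt(X(m) + z) = 9*sqrt(324 - 5261/3) = 9*sqrt(-4289/3) = 9*(I*sqrt(12867)/3) = 3*I*sqrt(12867)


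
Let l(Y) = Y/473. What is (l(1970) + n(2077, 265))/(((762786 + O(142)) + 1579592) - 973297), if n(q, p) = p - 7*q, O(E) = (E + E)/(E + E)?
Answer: -3374816/323787893 ≈ -0.010423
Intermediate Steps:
O(E) = 1 (O(E) = (2*E)/((2*E)) = (2*E)*(1/(2*E)) = 1)
l(Y) = Y/473 (l(Y) = Y*(1/473) = Y/473)
(l(1970) + n(2077, 265))/(((762786 + O(142)) + 1579592) - 973297) = ((1/473)*1970 + (265 - 7*2077))/(((762786 + 1) + 1579592) - 973297) = (1970/473 + (265 - 14539))/((762787 + 1579592) - 973297) = (1970/473 - 14274)/(2342379 - 973297) = -6749632/473/1369082 = -6749632/473*1/1369082 = -3374816/323787893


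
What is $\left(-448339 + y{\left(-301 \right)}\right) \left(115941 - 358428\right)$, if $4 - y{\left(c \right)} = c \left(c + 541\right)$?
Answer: $91198148265$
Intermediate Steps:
$y{\left(c \right)} = 4 - c \left(541 + c\right)$ ($y{\left(c \right)} = 4 - c \left(c + 541\right) = 4 - c \left(541 + c\right)$)
$\left(-448339 + y{\left(-301 \right)}\right) \left(115941 - 358428\right) = \left(-448339 - -72244\right) \left(115941 - 358428\right) = \left(-448339 + \left(4 - 90601 + 162841\right)\right) \left(115941 - 358428\right) = \left(-448339 + \left(4 - 90601 + 162841\right)\right) \left(-242487\right) = \left(-448339 + 72244\right) \left(-242487\right) = \left(-376095\right) \left(-242487\right) = 91198148265$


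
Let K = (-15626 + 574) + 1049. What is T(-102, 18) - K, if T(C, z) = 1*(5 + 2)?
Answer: 14010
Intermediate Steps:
T(C, z) = 7 (T(C, z) = 1*7 = 7)
K = -14003 (K = -15052 + 1049 = -14003)
T(-102, 18) - K = 7 - 1*(-14003) = 7 + 14003 = 14010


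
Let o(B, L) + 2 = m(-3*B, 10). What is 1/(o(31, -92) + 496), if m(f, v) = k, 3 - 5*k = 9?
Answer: 5/2464 ≈ 0.0020292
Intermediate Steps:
k = -6/5 (k = ⅗ - ⅕*9 = ⅗ - 9/5 = -6/5 ≈ -1.2000)
m(f, v) = -6/5
o(B, L) = -16/5 (o(B, L) = -2 - 6/5 = -16/5)
1/(o(31, -92) + 496) = 1/(-16/5 + 496) = 1/(2464/5) = 5/2464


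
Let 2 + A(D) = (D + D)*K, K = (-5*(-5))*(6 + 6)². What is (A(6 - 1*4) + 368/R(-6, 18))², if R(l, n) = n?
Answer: 16839214756/81 ≈ 2.0789e+8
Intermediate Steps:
K = 3600 (K = 25*12² = 25*144 = 3600)
A(D) = -2 + 7200*D (A(D) = -2 + (D + D)*3600 = -2 + (2*D)*3600 = -2 + 7200*D)
(A(6 - 1*4) + 368/R(-6, 18))² = ((-2 + 7200*(6 - 1*4)) + 368/18)² = ((-2 + 7200*(6 - 4)) + 368*(1/18))² = ((-2 + 7200*2) + 184/9)² = ((-2 + 14400) + 184/9)² = (14398 + 184/9)² = (129766/9)² = 16839214756/81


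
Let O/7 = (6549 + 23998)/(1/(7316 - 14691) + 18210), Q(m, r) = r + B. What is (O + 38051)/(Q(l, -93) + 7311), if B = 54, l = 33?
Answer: 2555889343537/488310251364 ≈ 5.2342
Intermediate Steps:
Q(m, r) = 54 + r (Q(m, r) = r + 54 = 54 + r)
O = 1576988875/134298749 (O = 7*((6549 + 23998)/(1/(7316 - 14691) + 18210)) = 7*(30547/(1/(-7375) + 18210)) = 7*(30547/(-1/7375 + 18210)) = 7*(30547/(134298749/7375)) = 7*(30547*(7375/134298749)) = 7*(225284125/134298749) = 1576988875/134298749 ≈ 11.742)
(O + 38051)/(Q(l, -93) + 7311) = (1576988875/134298749 + 38051)/((54 - 93) + 7311) = 5111778687074/(134298749*(-39 + 7311)) = (5111778687074/134298749)/7272 = (5111778687074/134298749)*(1/7272) = 2555889343537/488310251364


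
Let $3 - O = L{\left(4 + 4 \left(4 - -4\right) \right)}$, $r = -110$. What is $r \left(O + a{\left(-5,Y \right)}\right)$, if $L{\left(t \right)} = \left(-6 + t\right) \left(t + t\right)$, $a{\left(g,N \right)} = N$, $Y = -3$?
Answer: $237600$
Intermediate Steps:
$L{\left(t \right)} = 2 t \left(-6 + t\right)$ ($L{\left(t \right)} = \left(-6 + t\right) 2 t = 2 t \left(-6 + t\right)$)
$O = -2157$ ($O = 3 - 2 \left(4 + 4 \left(4 - -4\right)\right) \left(-6 + \left(4 + 4 \left(4 - -4\right)\right)\right) = 3 - 2 \left(4 + 4 \left(4 + 4\right)\right) \left(-6 + \left(4 + 4 \left(4 + 4\right)\right)\right) = 3 - 2 \left(4 + 4 \cdot 8\right) \left(-6 + \left(4 + 4 \cdot 8\right)\right) = 3 - 2 \left(4 + 32\right) \left(-6 + \left(4 + 32\right)\right) = 3 - 2 \cdot 36 \left(-6 + 36\right) = 3 - 2 \cdot 36 \cdot 30 = 3 - 2160 = -2157$)
$r \left(O + a{\left(-5,Y \right)}\right) = - 110 \left(-2157 - 3\right) = \left(-110\right) \left(-2160\right) = 237600$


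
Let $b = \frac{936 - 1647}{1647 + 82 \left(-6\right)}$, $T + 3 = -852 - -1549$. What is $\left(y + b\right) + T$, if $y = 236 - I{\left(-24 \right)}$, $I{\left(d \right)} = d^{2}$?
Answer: $\frac{136053}{385} \approx 353.38$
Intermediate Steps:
$T = 694$ ($T = -3 - -697 = -3 + \left(-852 + 1549\right) = -3 + 697 = 694$)
$y = -340$ ($y = 236 - \left(-24\right)^{2} = 236 - 576 = -340$)
$b = - \frac{237}{385}$ ($b = - \frac{711}{1647 - 492} = - \frac{711}{1155} = \left(-711\right) \frac{1}{1155} = - \frac{237}{385} \approx -0.61558$)
$\left(y + b\right) + T = \left(-340 - \frac{237}{385}\right) + 694 = - \frac{131137}{385} + 694 = \frac{136053}{385}$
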